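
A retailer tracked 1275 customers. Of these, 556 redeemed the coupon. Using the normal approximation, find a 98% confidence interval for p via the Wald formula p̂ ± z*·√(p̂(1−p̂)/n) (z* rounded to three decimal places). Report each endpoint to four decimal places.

The sample proportion is 556/1275 = 0.43608.
SE(p̂) = √(0.43608·0.56392/1275) = 0.013888.
The 98% critical value is z* = 2.326.
Margin of error: 2.326 × 0.013888 = 0.03230.
So the interval runs from 0.4038 to 0.4684.

(0.4038, 0.4684)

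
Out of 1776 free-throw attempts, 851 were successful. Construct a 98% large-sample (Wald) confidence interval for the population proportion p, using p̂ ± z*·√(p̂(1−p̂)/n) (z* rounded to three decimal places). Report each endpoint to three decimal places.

Sample proportion p̂ = 851/1776 = 0.47917.
Standard error of p̂: √(0.249566/1776) = √0.000140521 = 0.011854.
z* = 2.326 at the 98% level.
Margin of error: 2.326 × 0.011854 = 0.02757.
CI: 0.47917 ± 0.02757 = (0.452, 0.507).

(0.452, 0.507)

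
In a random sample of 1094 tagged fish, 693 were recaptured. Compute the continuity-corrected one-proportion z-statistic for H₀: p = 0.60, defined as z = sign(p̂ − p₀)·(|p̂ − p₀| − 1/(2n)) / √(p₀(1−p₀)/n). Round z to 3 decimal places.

z = 2.228

The sample proportion is 693/1094 = 0.63346. p̂ − p₀ = 0.033455.
1/(2n) = 0.000457.
Corrected numerator: |0.033455| − 0.000457 = 0.032998.
SE₀ = √(0.60·0.40/1094) = 0.014811.
z = +0.032998/0.014811 = 2.228.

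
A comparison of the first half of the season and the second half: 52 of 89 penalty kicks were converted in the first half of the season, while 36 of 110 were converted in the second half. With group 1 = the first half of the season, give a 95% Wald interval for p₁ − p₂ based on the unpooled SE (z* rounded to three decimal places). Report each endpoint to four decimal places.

p̂₁ = 52/89 = 0.58427, p̂₂ = 36/110 = 0.32727; p̂₁ − p̂₂ = 0.25700.
Unpooled SE = √(p̂₁(1−p̂₁)/n₁ + p̂₂(1−p̂₂)/n₂) = √(0.002729198 + 0.002001503) = 0.068780.
z* = 1.960 at the 95% level. Margin of error = 0.13481.
Interval: 0.25700 ± 0.13481 → (0.1222, 0.3918).

(0.1222, 0.3918)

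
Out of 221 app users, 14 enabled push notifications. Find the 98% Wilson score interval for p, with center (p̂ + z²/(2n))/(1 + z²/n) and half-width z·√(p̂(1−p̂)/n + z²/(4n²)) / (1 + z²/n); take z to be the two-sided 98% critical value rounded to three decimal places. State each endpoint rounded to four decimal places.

(0.0347, 0.1129)

Here p̂ = 14/221 = 0.06335 and z = 2.326 (z² = 5.410276).
1 + z²/n = 1.024481.
Adjusted center: (0.06335 + z²/(2n))/1.024481 = 0.07378.
Radicand: p̂(1−p̂)/n + z²/(4n²) = 0.000268486 + 0.000027693 = 0.000296179.
Half-width = 2.326·√0.000296179/1.024481 = 0.03907.
CI: 0.07378 ± 0.03907 = (0.0347, 0.1129).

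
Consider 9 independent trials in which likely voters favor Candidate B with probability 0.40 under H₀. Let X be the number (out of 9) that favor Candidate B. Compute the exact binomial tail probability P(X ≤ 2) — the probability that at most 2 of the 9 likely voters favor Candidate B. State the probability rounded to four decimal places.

X ~ Binomial(n=9, p=0.40).
P(X ≤ 2) = C(9,0)·0.40^0·0.60^9 + C(9,1)·0.40^1·0.60^8 + C(9,2)·0.40^2·0.60^7.
= 0.010078 + 0.060466 + 0.161243 = 0.2318.

P = 0.2318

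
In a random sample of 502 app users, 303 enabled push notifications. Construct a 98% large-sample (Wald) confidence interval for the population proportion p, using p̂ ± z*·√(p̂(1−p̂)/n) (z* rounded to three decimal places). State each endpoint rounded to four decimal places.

With x = 303 successes in n = 502, p̂ = 0.60359.
SE(p̂) = √(0.60359·0.39641/502) = 0.021832.
For 98% confidence, z* = 2.326.
Margin of error: 2.326 × 0.021832 = 0.05078.
So the interval runs from 0.5528 to 0.6544.

(0.5528, 0.6544)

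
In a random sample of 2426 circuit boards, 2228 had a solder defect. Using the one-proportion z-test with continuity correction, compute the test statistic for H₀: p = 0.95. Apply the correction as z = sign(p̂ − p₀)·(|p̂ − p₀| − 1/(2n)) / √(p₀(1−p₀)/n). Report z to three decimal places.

p̂ = 2228/2426 = 0.91838. p̂ − p₀ = -0.031616.
1/(2n) = 0.000206.
Corrected numerator: |-0.031616| − 0.000206 = 0.031410.
Null standard error: √(0.95·0.05/2426) = √0.000019580 = 0.004425.
z = −0.031410/0.004425 = -7.098.

z = -7.098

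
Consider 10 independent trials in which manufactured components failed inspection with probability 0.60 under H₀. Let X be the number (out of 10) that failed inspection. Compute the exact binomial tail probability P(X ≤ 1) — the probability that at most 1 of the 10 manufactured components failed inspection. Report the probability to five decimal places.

X ~ Binomial(n=10, p=0.60).
P(X ≤ 1) = C(10,0)·0.60^0·0.40^10 + C(10,1)·0.60^1·0.40^9.
= 0.000105 + 0.001573 = 0.00168.

P = 0.00168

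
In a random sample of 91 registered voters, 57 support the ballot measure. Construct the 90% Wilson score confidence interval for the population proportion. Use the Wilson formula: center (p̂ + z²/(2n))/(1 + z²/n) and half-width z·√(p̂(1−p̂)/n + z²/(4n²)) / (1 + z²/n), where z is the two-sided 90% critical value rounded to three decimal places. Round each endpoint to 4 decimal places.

Here p̂ = 57/91 = 0.62637 and z = 1.645 (z² = 2.706025).
Denominator 1 + z²/n = 1 + 2.706025/91 = 1.029737.
Adjusted center: (0.62637 + z²/(2n))/1.029737 = 0.62272.
Radicand: p̂(1−p̂)/n + z²/(4n²) = 0.002571755 + 0.000081694 = 0.002653449.
Half-width = 1.645·√0.002653449/1.029737 = 0.08229.
CI: 0.62272 ± 0.08229 = (0.5404, 0.7050).

(0.5404, 0.7050)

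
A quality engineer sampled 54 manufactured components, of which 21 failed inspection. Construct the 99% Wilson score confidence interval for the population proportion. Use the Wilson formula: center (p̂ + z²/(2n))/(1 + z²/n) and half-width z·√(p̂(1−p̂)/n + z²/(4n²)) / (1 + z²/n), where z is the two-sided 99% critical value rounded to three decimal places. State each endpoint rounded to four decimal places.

(0.2393, 0.5628)

p̂ = 21/54 = 0.38889; z = 2.576, so z² = 6.635776.
1 + z²/n = 1.122885.
Adjusted center: (0.38889 + z²/(2n))/1.122885 = 0.40105.
Radicand: p̂(1−p̂)/n + z²/(4n²) = 0.004401006 + 0.000568911 = 0.004969917.
Half-width = z·√(radicand)/denom = 2.576·0.070498/1.122885 = 0.16173.
Interval: 0.40105 ± 0.16173 → (0.2393, 0.5628).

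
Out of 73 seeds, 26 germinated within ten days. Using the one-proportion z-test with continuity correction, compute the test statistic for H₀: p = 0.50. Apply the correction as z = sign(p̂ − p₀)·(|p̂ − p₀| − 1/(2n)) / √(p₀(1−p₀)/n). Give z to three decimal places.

z = -2.341

p̂ = 26/73 = 0.35616. p̂ − p₀ = -0.143836.
Continuity correction 1/(2n) = 1/146 = 0.006849.
Corrected numerator: |-0.143836| − 0.006849 = 0.136987.
Null standard error: √(0.50·0.50/73) = √0.003424658 = 0.058521.
z = (−)0.136987/0.058521 = -2.341.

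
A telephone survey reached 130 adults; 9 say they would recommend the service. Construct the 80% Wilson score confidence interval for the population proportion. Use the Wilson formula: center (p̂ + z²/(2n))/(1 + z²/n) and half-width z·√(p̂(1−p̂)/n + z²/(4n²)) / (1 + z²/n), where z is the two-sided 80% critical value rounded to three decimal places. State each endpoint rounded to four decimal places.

(0.0457, 0.1035)

p̂ = 9/130 = 0.06923; z = 1.282, so z² = 1.643524.
1 + z²/n = 1.012642.
Center = (0.06923 + 0.006321)/1.012642 = 0.07461.
Radicand: p̂(1−p̂)/n + z²/(4n²) = 0.000495676 + 0.000024312 = 0.000519988.
Half-width = z·√(radicand)/denom = 1.282·0.022803/1.012642 = 0.02887.
CI: 0.07461 ± 0.02887 = (0.0457, 0.1035).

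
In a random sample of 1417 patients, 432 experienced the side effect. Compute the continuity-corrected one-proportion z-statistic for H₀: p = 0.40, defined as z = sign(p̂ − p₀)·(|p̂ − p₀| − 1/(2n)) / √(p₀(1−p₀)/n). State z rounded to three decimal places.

With x = 432 successes in n = 1417, p̂ = 0.30487. p̂ − p₀ = -0.095131.
Continuity correction 1/(2n) = 1/2834 = 0.000353.
Corrected numerator: |-0.095131| − 0.000353 = 0.094778.
Under H₀, SE = √(p₀(1−p₀)/n) = √(0.40·0.60/1417) = √0.000169372 = 0.013014.
z = (−)0.094778/0.013014 = -7.283.

z = -7.283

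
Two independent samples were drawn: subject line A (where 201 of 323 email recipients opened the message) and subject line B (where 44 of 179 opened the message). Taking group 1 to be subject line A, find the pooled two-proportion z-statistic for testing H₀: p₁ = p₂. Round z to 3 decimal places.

z = 8.083

Sample proportions: p̂₁ = 201/323 = 0.62229 and p̂₂ = 44/179 = 0.24581.
Pooling: p̂ = 245/502 = 0.48805.
SE = √[p̂(1−p̂)(1/n₁+1/n₂)] = √[0.48805·0.51195·(1/323+1/179)] ≈ 0.046577.
z = (p̂₁ − p̂₂)/SE = (0.62229 − 0.24581)/0.046577 = 0.37648/0.046577 = 8.083.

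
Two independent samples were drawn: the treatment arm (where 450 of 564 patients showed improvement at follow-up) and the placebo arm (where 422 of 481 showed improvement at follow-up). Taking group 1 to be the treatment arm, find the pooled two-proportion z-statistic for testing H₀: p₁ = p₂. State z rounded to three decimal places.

p̂₁ = 450/564 = 0.79787, p̂₂ = 422/481 = 0.87734.
Pooled p̂ = (450+422)/(564+481) = 872/1045 = 0.83445.
Pooled SE = √[0.1381434·0.00385205] ≈ 0.023068.
z = -0.07947/0.023068 = -3.445.

z = -3.445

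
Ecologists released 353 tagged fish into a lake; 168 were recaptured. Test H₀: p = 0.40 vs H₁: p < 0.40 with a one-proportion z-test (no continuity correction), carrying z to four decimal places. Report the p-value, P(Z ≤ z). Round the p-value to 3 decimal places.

Sample proportion p̂ = 168/353 = 0.47592.
Under H₀, SE = √(p₀(1−p₀)/n) = √(0.40·0.60/353) = √0.000679887 = 0.026075.
Test statistic (full precision, shown to 4 dp): z = (168/353 − 0.40)/SE₀ ≈ 2.9117.
p-value = P(Z ≤ z) with z = 2.9117 → 0.998.

p-value = 0.998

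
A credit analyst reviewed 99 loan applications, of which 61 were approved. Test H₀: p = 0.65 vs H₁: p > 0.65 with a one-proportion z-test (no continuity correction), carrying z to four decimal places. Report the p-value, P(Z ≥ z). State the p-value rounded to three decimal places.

Sample proportion p̂ = 61/99 = 0.61616.
Null standard error: √(0.65·0.35/99) = √0.002297980 = 0.047937.
z = (p̂ − p₀)/SE = (61/99 − 0.65)/0.047937 ≈ -0.7059.
From the standard normal, P(Z ≥ z) = 0.760.

p-value = 0.760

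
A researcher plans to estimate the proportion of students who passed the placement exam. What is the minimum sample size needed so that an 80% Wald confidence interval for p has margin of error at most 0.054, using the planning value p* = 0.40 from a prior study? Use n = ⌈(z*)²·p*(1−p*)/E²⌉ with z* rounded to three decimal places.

z* = 1.282 at the 80% level.
p*(1−p*) = 0.2400.
(z*)²·p*(1−p*)/E² = 1.643524·0.2400/0.002916 = 135.269.
Rounding up, n = 136.

n = 136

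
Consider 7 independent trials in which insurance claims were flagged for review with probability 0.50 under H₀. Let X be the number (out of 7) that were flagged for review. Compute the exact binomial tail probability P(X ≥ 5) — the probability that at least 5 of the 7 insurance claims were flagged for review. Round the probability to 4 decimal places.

X ~ Binomial(n=7, p=0.50).
P(X ≥ 5) = C(7,5)·0.50^5·0.50^2 + C(7,6)·0.50^6·0.50^1 + C(7,7)·0.50^7·0.50^0.
= 0.164062 + 0.054688 + 0.007812 = 0.2266.

P = 0.2266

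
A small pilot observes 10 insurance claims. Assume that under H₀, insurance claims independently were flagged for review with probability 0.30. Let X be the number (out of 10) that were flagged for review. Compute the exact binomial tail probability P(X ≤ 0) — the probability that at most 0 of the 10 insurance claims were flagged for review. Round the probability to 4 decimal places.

P = 0.0282

X ~ Binomial(n=10, p=0.30).
P(X ≤ 0) = C(10,0)·0.30^0·0.70^10.
= 0.028248 = 0.0282.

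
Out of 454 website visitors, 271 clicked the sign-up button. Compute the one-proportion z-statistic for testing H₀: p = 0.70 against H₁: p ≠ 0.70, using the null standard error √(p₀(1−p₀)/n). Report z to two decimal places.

The sample proportion is 271/454 = 0.59692.
Under H₀, SE = √(p₀(1−p₀)/n) = √(0.70·0.30/454) = √0.000462555 = 0.021507.
z = (p̂ − p₀)/SE = (0.59692 − 0.70)/0.021507 = -4.79.

z = -4.79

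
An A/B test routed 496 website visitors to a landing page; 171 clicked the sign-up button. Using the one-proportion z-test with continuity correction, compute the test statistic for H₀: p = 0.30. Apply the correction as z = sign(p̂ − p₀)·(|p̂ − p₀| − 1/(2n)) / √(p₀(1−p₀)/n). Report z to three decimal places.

With x = 171 successes in n = 496, p̂ = 0.34476. p̂ − p₀ = 0.044758.
Continuity correction 1/(2n) = 1/992 = 0.001008.
Corrected numerator: |0.044758| − 0.001008 = 0.043750.
SE₀ = √(0.30·0.70/496) = 0.020576.
z = +0.043750/0.020576 = 2.126.

z = 2.126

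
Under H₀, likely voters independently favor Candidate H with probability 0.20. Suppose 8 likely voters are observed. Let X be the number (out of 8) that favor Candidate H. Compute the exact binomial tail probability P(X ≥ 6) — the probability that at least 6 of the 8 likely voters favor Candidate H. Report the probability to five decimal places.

P = 0.00123

X ~ Binomial(n=8, p=0.20).
P(X ≥ 6) = C(8,6)·0.20^6·0.80^2 + C(8,7)·0.20^7·0.80^1 + C(8,8)·0.20^8·0.80^0.
= 0.001147 + 0.000082 + 0.000003 = 0.00123.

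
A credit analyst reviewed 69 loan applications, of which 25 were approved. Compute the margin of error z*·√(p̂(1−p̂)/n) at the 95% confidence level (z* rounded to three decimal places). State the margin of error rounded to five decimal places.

Sample proportion p̂ = 25/69 = 0.36232.
Standard error of p̂: √(0.231044/69) = √0.003348462 = 0.057866.
The 95% critical value is z* = 1.960.
Margin of error = z*·SE = 1.960 × 0.057866 = 0.11342.

ME = 0.11342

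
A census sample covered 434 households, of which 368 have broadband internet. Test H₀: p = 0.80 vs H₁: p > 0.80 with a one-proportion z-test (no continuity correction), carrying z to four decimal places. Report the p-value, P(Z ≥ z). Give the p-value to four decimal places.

Sample proportion p̂ = 368/434 = 0.84793.
SE₀ = √(0.80·0.20/434) = 0.019201.
Test statistic (full precision, shown to 4 dp): z = (368/434 − 0.80)/SE₀ ≈ 2.4961.
p-value = P(Z ≥ z) with z = 2.4961 → 0.0063.

p-value = 0.0063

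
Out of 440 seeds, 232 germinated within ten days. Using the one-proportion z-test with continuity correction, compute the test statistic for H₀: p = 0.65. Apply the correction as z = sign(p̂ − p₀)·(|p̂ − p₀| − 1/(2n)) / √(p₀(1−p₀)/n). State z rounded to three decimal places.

With x = 232 successes in n = 440, p̂ = 0.52727. p̂ − p₀ = -0.122727.
Continuity correction 1/(2n) = 1/880 = 0.001136.
Corrected numerator: |-0.122727| − 0.001136 = 0.121591.
Null standard error: √(0.65·0.35/440) = √0.000517045 = 0.022739.
z = (−)0.121591/0.022739 = -5.347.

z = -5.347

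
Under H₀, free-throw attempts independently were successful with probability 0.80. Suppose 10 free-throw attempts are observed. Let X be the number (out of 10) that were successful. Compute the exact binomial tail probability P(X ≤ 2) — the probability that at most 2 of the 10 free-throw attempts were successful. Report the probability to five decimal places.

X ~ Binomial(n=10, p=0.80).
P(X ≤ 2) = C(10,0)·0.80^0·0.20^10 + C(10,1)·0.80^1·0.20^9 + C(10,2)·0.80^2·0.20^8.
= 0.000000 + 0.000004 + 0.000074 = 0.00008.

P = 0.00008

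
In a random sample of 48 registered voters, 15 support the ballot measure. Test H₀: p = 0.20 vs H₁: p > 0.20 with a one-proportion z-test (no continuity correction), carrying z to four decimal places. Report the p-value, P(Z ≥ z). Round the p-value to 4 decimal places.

p-value = 0.0257

p̂ = 15/48 = 0.31250.
SE₀ = √(0.20·0.80/48) = 0.057735.
z = (p̂ − p₀)/SE = (15/48 − 0.20)/0.057735 ≈ 1.9486.
From the standard normal, P(Z ≥ z) = 0.0257.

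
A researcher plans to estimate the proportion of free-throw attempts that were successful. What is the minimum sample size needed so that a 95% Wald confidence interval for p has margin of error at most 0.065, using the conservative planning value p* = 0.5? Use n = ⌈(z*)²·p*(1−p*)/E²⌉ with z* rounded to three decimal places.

n = 228

z* = 1.960 at the 95% level.
p*(1−p*) = 0.2500.
(z*)²·p*(1−p*)/E² = 3.841600·0.2500/0.004225 = 227.314.
Rounding up, n = 228.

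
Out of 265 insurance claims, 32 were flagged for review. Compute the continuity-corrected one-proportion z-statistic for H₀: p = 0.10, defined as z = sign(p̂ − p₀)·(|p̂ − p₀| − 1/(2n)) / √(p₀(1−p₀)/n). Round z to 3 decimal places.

Sample proportion p̂ = 32/265 = 0.12075. p̂ − p₀ = 0.020755.
Continuity correction 1/(2n) = 1/530 = 0.001887.
Corrected numerator: |0.020755| − 0.001887 = 0.018868.
Null standard error: √(0.10·0.90/265) = √0.000339623 = 0.018429.
z = +0.018868/0.018429 = 1.024.

z = 1.024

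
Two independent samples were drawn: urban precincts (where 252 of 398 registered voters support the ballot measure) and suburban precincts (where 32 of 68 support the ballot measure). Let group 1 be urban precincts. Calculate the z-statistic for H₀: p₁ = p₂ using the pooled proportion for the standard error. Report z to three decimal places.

Sample proportions: p̂₁ = 252/398 = 0.63317 and p̂₂ = 32/68 = 0.47059.
Pooled p̂ = (252+32)/(398+68) = 284/466 = 0.60944.
Pooled SE = √[0.2380224·0.01721845] ≈ 0.064019.
z = (p̂₁ − p̂₂)/SE = (0.63317 − 0.47059)/0.064019 = 0.16258/0.064019 = 2.540.

z = 2.540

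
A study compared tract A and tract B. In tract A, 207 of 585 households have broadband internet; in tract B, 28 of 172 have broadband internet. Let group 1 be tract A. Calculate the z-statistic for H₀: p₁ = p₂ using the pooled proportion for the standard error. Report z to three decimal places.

z = 4.761

p̂₁ = 207/585 = 0.35385, p̂₂ = 28/172 = 0.16279.
Pooling: p̂ = 235/757 = 0.31044.
SE = √[p̂(1−p̂)(1/n₁+1/n₂)] = √[0.31044·0.68956·(1/585+1/172)] ≈ 0.040131.
z = 0.19106/0.040131 = 4.761.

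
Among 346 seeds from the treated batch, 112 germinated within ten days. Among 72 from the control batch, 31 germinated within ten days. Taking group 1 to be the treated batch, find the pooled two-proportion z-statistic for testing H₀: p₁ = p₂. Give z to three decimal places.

z = -1.739

Sample proportions: p̂₁ = 112/346 = 0.32370 and p̂₂ = 31/72 = 0.43056.
Pooling: p̂ = 143/418 = 0.34211.
SE = √[p̂(1−p̂)(1/n₁+1/n₂)] = √[0.34211·0.65789·(1/346+1/72)] ≈ 0.061453.
z = -0.10686/0.061453 = -1.739.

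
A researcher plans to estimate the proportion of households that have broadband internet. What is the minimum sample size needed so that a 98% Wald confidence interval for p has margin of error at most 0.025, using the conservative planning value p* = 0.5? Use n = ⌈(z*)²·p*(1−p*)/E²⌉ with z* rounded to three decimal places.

The 98% critical value is z* = 2.326.
p*(1−p*) = 0.50·0.50 = 0.2500.
(z*)²·p*(1−p*)/E² = 5.410276·0.2500/0.000625 = 2164.110.
⌈2164.110⌉ = 2165.

n = 2165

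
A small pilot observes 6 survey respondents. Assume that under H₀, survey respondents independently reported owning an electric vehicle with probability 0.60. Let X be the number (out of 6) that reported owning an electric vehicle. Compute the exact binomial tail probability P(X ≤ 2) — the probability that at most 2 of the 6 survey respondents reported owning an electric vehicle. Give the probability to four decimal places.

X ~ Binomial(n=6, p=0.60).
P(X ≤ 2) = C(6,0)·0.60^0·0.40^6 + C(6,1)·0.60^1·0.40^5 + C(6,2)·0.60^2·0.40^4.
= 0.004096 + 0.036864 + 0.138240 = 0.1792.

P = 0.1792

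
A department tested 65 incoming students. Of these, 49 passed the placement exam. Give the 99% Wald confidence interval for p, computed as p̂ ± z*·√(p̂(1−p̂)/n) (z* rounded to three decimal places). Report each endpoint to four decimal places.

The sample proportion is 49/65 = 0.75385.
SE = √(p̂(1−p̂)/n) = √(0.185562/65) = 0.053430.
The 99% critical value is z* = 2.576.
Margin of error: 2.576 × 0.053430 = 0.13764.
Interval: 0.75385 ± 0.13764 → (0.6162, 0.8915).

(0.6162, 0.8915)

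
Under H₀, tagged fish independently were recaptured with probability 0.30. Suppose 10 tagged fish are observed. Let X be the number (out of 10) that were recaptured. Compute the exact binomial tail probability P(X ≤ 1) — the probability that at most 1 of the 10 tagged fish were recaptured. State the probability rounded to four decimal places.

X is binomial with n = 10 and p = 0.30.
P(X ≤ 1) = C(10,0)·0.30^0·0.70^10 + C(10,1)·0.30^1·0.70^9.
= 0.028248 + 0.121061 = 0.1493.

P = 0.1493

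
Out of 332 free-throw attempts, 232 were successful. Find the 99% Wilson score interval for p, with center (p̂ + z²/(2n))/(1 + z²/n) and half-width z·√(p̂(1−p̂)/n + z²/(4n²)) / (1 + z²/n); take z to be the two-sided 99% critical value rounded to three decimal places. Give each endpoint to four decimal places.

(0.6306, 0.7592)

p̂ = 232/332 = 0.69880; z = 2.576, so z² = 6.635776.
Denominator 1 + z²/n = 1 + 6.635776/332 = 1.019987.
Adjusted center: (0.69880 + z²/(2n))/1.019987 = 0.69490.
Radicand: p̂(1−p̂)/n + z²/(4n²) = 0.000633977 + 0.000015051 = 0.000649028.
Half-width = 2.576·√0.000649028/1.019987 = 0.06434.
CI: 0.69490 ± 0.06434 = (0.6306, 0.7592).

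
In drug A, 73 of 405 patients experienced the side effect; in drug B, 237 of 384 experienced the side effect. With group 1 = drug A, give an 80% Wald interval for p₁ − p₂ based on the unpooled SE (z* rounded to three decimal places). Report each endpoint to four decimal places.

p̂₁ = 73/405 = 0.18025, p̂₂ = 237/384 = 0.61719; p̂₁ − p̂₂ = -0.43694.
Unpooled SE = √(p̂₁(1−p̂₁)/n₁ + p̂₂(1−p̂₂)/n₂) = √(0.000364834 + 0.000615279) = 0.031307.
The 80% critical value is z* = 1.282. Margin = 1.282·0.031307 = 0.04014.
So the interval runs from -0.4771 to -0.3968.

(-0.4771, -0.3968)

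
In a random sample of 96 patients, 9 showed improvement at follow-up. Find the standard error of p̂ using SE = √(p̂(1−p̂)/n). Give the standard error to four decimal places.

With x = 9 successes in n = 96, p̂ = 0.09375.
p̂(1−p̂) = 0.084961.
Dividing by n and taking the root: √0.000885010 = 0.0297.

SE = 0.0297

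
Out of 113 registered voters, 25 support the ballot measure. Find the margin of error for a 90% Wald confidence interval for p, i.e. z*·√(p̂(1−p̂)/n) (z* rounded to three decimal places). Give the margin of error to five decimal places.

The sample proportion is 25/113 = 0.22124.
Standard error of p̂: √(0.172292/113) = √0.001524710 = 0.039048.
For 90% confidence, z* = 1.645.
Margin of error = z*·SE = 1.645 × 0.039048 = 0.06423.

ME = 0.06423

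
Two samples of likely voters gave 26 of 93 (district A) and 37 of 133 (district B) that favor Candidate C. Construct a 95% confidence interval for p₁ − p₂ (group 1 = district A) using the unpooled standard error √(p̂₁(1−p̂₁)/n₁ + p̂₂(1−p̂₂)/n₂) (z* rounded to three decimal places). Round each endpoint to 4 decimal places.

(-0.1175, 0.1202)

p̂₁ = 0.27957, p̂₂ = 0.27820, so the observed difference is 0.00137.
Unpooled SE = √(p̂₁(1−p̂₁)/n₁ + p̂₂(1−p̂₂)/n₂) = √(0.002165705 + 0.001509795) = 0.060626.
z* = 1.960 at the 95% level. Margin = 1.960·0.060626 = 0.11883.
So the interval runs from -0.1175 to 0.1202.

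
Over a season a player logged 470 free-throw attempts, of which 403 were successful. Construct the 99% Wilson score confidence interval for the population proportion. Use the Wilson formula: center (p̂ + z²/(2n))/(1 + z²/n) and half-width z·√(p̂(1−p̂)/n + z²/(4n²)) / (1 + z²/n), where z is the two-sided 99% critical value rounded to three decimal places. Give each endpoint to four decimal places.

p̂ = 403/470 = 0.85745; z = 2.576, so z² = 6.635776.
Denominator 1 + z²/n = 1 + 6.635776/470 = 1.014119.
Adjusted center: (0.85745 + z²/(2n))/1.014119 = 0.85247.
Radicand: p̂(1−p̂)/n + z²/(4n²) = 0.000260068 + 0.000007510 = 0.000267578.
Half-width = 2.576·√0.000267578/1.014119 = 0.04155.
So the interval runs from 0.8109 to 0.8940.

(0.8109, 0.8940)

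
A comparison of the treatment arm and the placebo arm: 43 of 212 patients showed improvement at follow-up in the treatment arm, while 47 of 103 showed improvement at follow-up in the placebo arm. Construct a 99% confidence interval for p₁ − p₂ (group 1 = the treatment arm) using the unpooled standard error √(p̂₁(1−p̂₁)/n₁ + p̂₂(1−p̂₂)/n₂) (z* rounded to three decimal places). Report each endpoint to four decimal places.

(-0.3985, -0.1084)

p̂₁ = 43/212 = 0.20283, p̂₂ = 47/103 = 0.45631; p̂₁ − p̂₂ = -0.25348.
SE = √(0.000762689 + 0.002408653) = √0.003171342 = 0.056315.
z* = 2.576 at the 99% level. Margin = 2.576·0.056315 = 0.14507.
Interval: -0.25348 ± 0.14507 → (-0.3985, -0.1084).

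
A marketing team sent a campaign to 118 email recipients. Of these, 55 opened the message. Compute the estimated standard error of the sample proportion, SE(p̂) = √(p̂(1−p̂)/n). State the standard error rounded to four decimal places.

The sample proportion is 55/118 = 0.46610.
p̂(1−p̂) = 0.248851.
SE = √(0.248851/118) = 0.0459.

SE = 0.0459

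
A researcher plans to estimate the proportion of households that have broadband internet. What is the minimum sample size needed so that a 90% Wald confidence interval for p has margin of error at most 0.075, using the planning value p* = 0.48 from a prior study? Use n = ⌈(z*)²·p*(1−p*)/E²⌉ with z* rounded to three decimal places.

For 90% confidence, z* = 1.645.
p*(1−p*) = 0.48·0.52 = 0.2496.
Required n before rounding: 2.706025 × 0.2496 / 0.075² = 120.075.
Rounding up, n = 121.

n = 121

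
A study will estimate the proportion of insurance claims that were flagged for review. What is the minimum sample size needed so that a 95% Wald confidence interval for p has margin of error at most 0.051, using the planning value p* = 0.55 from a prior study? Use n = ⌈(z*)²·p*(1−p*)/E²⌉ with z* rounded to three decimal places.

n = 366

z* = 1.960 at the 95% level.
p*(1−p*) = 0.55·0.45 = 0.2475.
(z*)²·p*(1−p*)/E² = 3.841600·0.2475/0.002601 = 365.550.
⌈365.550⌉ = 366.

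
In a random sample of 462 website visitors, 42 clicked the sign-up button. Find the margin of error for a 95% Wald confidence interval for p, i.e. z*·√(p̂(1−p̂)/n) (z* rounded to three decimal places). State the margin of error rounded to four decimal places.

ME = 0.0262

With x = 42 successes in n = 462, p̂ = 0.09091.
SE = √(p̂(1−p̂)/n) = √(0.082645/462) = 0.013375.
For 95% confidence, z* = 1.960.
Margin of error = z*·SE = 1.960 × 0.013375 = 0.0262.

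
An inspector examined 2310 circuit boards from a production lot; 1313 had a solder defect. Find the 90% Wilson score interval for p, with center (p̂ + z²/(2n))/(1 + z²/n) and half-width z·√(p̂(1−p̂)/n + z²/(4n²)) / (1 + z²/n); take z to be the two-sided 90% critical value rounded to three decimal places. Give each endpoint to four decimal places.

Here p̂ = 1313/2310 = 0.56840 and z = 1.645 (z² = 2.706025).
Denominator 1 + z²/n = 1 + 2.706025/2310 = 1.001171.
Adjusted center: (0.56840 + z²/(2n))/1.001171 = 0.56832.
Radicand: p̂(1−p̂)/n + z²/(4n²) = 0.000106200 + 0.000000127 = 0.000106327.
Half-width = 1.645·√0.000106327/1.001171 = 0.01694.
Interval: 0.56832 ± 0.01694 → (0.5514, 0.5853).

(0.5514, 0.5853)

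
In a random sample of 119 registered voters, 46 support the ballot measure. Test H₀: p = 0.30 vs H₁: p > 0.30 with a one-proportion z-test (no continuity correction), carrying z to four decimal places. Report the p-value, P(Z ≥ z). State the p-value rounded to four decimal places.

Sample proportion p̂ = 46/119 = 0.38655.
SE₀ = √(0.30·0.70/119) = 0.042008.
Test statistic (full precision, shown to 4 dp): z = (46/119 − 0.30)/SE₀ ≈ 2.0604.
From the standard normal, P(Z ≥ z) = 0.0197.

p-value = 0.0197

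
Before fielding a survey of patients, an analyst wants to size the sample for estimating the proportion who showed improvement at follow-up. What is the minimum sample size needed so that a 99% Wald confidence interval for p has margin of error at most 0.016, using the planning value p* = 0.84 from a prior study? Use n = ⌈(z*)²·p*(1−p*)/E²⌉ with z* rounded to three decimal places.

For 99% confidence, z* = 2.576.
p*(1−p*) = 0.84·0.16 = 0.1344.
(z*)²·p*(1−p*)/E² = 6.635776·0.1344/0.000256 = 3483.782.
⌈3483.782⌉ = 3484.

n = 3484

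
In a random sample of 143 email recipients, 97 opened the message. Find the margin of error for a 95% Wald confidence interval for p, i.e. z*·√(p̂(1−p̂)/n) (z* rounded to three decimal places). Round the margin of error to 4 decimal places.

The sample proportion is 97/143 = 0.67832.
Standard error of p̂: √(0.218201/143) = √0.001525884 = 0.039063.
z* = 1.960 at the 95% level.
So ME = 0.0766.

ME = 0.0766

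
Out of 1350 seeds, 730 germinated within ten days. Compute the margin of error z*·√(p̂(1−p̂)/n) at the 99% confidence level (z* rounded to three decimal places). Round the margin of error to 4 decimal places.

ME = 0.0349

The sample proportion is 730/1350 = 0.54074.
SE = √(p̂(1−p̂)/n) = √(0.248340/1350) = 0.013563.
For 99% confidence, z* = 2.576.
ME = 2.576·0.013563 = 0.0349.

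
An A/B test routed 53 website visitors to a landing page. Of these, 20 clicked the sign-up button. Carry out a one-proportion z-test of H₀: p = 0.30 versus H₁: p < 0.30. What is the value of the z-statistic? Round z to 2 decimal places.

p̂ = 20/53 = 0.37736.
SE₀ = √(0.30·0.70/53) = 0.062947.
z = (0.37736 − 0.30)/0.062947 = 0.07736/0.062947 = 1.23.

z = 1.23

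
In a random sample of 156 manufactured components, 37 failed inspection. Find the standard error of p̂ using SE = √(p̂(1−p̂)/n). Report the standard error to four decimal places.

SE = 0.0341

Sample proportion p̂ = 37/156 = 0.23718.
p̂(1−p̂) = 0.23718·0.76282 = 0.180926.
SE = √(0.180926/156) = √0.001159782 = 0.0341.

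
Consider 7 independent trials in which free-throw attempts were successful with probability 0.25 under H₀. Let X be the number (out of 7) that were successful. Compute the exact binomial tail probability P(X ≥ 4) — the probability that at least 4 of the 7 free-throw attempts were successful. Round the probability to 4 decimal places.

X is binomial with n = 7 and p = 0.25.
P(X ≥ 4) = C(7,4)·0.25^4·0.75^3 + C(7,5)·0.25^5·0.75^2 + C(7,6)·0.25^6·0.75^1 + C(7,7)·0.25^7·0.75^0.
= 0.057678 + 0.011536 + 0.001282 + 0.000061 = 0.0706.

P = 0.0706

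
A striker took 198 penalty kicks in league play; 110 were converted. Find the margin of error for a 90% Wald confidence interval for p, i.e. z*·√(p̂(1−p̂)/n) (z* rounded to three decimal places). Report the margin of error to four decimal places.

With x = 110 successes in n = 198, p̂ = 0.55556.
SE = √(p̂(1−p̂)/n) = √(0.246914/198) = 0.035313.
The 90% critical value is z* = 1.645.
ME = 1.645·0.035313 = 0.0581.

ME = 0.0581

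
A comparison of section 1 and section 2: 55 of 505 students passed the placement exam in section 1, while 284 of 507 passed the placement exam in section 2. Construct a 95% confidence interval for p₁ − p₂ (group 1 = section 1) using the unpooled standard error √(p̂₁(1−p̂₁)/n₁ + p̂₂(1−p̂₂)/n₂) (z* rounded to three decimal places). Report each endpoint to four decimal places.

(-0.5023, -0.4002)

p̂₁ = 0.10891, p̂₂ = 0.56016, so the observed difference is -0.45125.
SE = √(0.000192177 + 0.000485959) = √0.000678136 = 0.026041.
z* = 1.960 at the 95% level. Margin of error = 0.05104.
So the interval runs from -0.5023 to -0.4002.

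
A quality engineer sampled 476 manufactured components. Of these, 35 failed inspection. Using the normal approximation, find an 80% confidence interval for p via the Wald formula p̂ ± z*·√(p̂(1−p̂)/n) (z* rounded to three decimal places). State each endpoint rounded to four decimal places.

Sample proportion p̂ = 35/476 = 0.07353.
SE(p̂) = √(0.07353·0.92647/476) = 0.011963.
For 80% confidence, z* = 1.282.
Margin of error: 1.282 × 0.011963 = 0.01534.
So the interval runs from 0.0582 to 0.0889.

(0.0582, 0.0889)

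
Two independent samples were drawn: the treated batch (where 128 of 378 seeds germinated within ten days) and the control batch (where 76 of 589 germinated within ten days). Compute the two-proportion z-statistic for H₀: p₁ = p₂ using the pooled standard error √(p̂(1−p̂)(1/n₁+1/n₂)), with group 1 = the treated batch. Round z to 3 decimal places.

z = 7.795

Sample proportions: p̂₁ = 128/378 = 0.33862 and p̂₂ = 76/589 = 0.12903.
Pooling: p̂ = 204/967 = 0.21096.
Pooled SE = √[0.1664569·0.00434330] ≈ 0.026888.
z = 0.20959/0.026888 = 7.795.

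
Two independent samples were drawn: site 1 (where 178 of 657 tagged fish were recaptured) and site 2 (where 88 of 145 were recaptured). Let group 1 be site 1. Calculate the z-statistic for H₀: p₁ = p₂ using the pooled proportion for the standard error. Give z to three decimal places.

p̂₁ = 178/657 = 0.27093, p̂₂ = 88/145 = 0.60690.
Pooled p̂ = (178+88)/(657+145) = 266/802 = 0.33167.
Pooled SE = √[0.2216653·0.00841862] ≈ 0.043199.
z = -0.33597/0.043199 = -7.777.

z = -7.777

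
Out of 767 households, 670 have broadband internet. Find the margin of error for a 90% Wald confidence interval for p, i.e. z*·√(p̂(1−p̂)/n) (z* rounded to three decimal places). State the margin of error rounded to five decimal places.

The sample proportion is 670/767 = 0.87353.
SE(p̂) = √(0.87353·0.12647/767) = 0.012001.
For 90% confidence, z* = 1.645.
So ME = 0.01974.

ME = 0.01974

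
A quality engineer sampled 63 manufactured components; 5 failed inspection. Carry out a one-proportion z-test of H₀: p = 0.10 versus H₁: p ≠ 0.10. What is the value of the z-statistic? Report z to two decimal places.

z = -0.55

p̂ = 5/63 = 0.07937.
Null standard error: √(0.10·0.90/63) = √0.001428571 = 0.037796.
Test statistic: z = -0.02063/0.037796 = -0.55.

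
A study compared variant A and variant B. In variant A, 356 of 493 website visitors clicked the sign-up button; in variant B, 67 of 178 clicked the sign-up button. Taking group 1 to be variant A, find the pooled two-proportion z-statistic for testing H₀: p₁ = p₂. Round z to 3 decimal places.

p̂₁ = 356/493 = 0.72211, p̂₂ = 67/178 = 0.37640.
Pooling: p̂ = 423/671 = 0.63040.
Pooled SE = √[0.2329952·0.00764638] ≈ 0.042209.
z = 0.34571/0.042209 = 8.190.

z = 8.190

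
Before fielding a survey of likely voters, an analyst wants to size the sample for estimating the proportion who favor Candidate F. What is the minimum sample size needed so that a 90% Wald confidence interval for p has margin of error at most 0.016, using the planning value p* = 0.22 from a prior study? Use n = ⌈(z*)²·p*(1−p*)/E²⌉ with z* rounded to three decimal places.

n = 1814

For 90% confidence, z* = 1.645.
p*(1−p*) = 0.22·0.78 = 0.1716.
(z*)²·p*(1−p*)/E² = 2.706025·0.1716/0.000256 = 1813.882.
⌈1813.882⌉ = 1814.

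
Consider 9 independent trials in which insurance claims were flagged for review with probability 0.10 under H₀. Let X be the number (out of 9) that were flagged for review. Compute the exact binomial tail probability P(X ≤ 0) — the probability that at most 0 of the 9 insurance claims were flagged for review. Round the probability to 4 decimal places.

P = 0.3874

X is binomial with n = 9 and p = 0.10.
P(X ≤ 0) = C(9,0)·0.10^0·0.90^9.
= 0.387420 = 0.3874.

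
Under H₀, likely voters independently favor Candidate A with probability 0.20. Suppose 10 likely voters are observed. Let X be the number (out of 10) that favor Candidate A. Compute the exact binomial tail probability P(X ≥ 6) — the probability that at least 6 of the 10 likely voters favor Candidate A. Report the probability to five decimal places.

X ~ Binomial(n=10, p=0.20).
P(X ≥ 6) = Σ_{j=6}^{10} C(10,j)·0.20^j·0.80^{10−j}.
= 0.005505 + 0.000786 + 0.000074 + 0.000004 + 0.000000 = 0.00637.

P = 0.00637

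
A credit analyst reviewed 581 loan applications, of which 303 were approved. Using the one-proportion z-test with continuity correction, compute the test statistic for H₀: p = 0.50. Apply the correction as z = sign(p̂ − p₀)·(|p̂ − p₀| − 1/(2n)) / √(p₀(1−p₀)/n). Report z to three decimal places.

z = 0.996

The sample proportion is 303/581 = 0.52151. p̂ − p₀ = 0.021515.
1/(2n) = 0.000861.
Corrected numerator: |0.021515| − 0.000861 = 0.020654.
SE₀ = √(0.50·0.50/581) = 0.020743.
z = (+)0.020654/0.020743 = 0.996.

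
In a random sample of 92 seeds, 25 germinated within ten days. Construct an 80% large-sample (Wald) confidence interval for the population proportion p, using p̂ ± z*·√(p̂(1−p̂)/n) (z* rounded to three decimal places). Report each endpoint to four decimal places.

p̂ = 25/92 = 0.27174.
SE = √(p̂(1−p̂)/n) = √(0.197897/92) = 0.046379.
For 80% confidence, z* = 1.282.
Margin = 1.282·0.046379 = 0.05946.
Interval: 0.27174 ± 0.05946 → (0.2123, 0.3312).

(0.2123, 0.3312)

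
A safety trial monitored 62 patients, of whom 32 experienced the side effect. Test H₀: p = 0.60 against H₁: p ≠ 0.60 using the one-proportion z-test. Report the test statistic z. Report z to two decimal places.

Sample proportion p̂ = 32/62 = 0.51613.
Null standard error: √(0.60·0.40/62) = √0.003870968 = 0.062217.
z = (0.51613 − 0.60)/0.062217 = -0.08387/0.062217 = -1.35.

z = -1.35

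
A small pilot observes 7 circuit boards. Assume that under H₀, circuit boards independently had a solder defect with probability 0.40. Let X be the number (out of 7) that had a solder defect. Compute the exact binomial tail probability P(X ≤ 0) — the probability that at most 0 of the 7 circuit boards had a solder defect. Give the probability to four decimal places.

P = 0.0280

X is binomial with n = 7 and p = 0.40.
P(X ≤ 0) = C(7,0)·0.40^0·0.60^7.
= 0.027994 = 0.0280.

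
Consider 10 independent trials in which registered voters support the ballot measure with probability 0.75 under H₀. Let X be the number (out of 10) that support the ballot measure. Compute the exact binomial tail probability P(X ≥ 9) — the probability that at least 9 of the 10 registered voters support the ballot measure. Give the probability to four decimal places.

P = 0.2440

X is binomial with n = 10 and p = 0.75.
P(X ≥ 9) = C(10,9)·0.75^9·0.25^1 + C(10,10)·0.75^10·0.25^0.
= 0.187712 + 0.056314 = 0.2440.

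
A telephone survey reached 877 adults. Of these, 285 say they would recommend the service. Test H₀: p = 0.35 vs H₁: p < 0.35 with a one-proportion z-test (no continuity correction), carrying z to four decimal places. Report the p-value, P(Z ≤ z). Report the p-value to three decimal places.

p̂ = 285/877 = 0.32497.
SE₀ = √(0.35·0.65/877) = 0.016106.
z = (p̂ − p₀)/SE = (285/877 − 0.35)/0.016106 ≈ -1.5540.
p-value = P(Z ≤ z) with z = -1.5540 → 0.060.

p-value = 0.060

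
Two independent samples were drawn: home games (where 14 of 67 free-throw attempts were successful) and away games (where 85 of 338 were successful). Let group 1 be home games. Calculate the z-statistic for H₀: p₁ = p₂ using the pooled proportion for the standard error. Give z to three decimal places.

p̂₁ = 14/67 = 0.20896, p̂₂ = 85/338 = 0.25148.
Pooling: p̂ = 99/405 = 0.24444.
Pooled SE = √[0.1846914·0.01788395] ≈ 0.057472.
z = (p̂₁ − p̂₂)/SE = (0.20896 − 0.25148)/0.057472 = -0.04252/0.057472 = -0.740.

z = -0.740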